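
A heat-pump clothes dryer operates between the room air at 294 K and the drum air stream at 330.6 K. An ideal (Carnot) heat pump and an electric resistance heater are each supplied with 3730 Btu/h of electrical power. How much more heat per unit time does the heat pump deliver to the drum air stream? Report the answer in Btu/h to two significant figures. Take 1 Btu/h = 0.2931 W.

The reservoir spacing is ΔT = 330.6 − 294 = 36.60 K.
COP_Carnot = T_H/ΔT = 330.60/36.60 = 9.033.
The heat pump delivers Q̇_H = COP × Ẇ = 33690 Btu/h; the resistance heater delivers Ẇ = 3730 Btu/h.
Extra = (COP − 1)·Ẇ = 29960 Btu/h.

30000 Btu/h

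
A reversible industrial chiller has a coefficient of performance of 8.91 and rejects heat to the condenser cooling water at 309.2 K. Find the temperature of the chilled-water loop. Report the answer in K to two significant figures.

For a Carnot refrigerator COP_R = T_C/(T_H − T_C), so T_C = COP·T_H/(1 + COP).
With T_H = 309.20 K, T_C = 8.91 × 309.20/9.910 = 278.00 K.

280 K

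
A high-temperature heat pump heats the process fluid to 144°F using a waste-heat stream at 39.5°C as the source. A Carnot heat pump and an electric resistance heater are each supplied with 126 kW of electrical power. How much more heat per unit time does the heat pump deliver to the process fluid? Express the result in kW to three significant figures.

In absolute terms T_C = 312.65 K and T_H = 335.37 K, so ΔT = 22.72 K.
COP_Carnot = T_H/ΔT = 335.37/22.72 = 14.76.
The heat pump delivers Q̇_H = COP × Ẇ = 1860 kW; the resistance heater delivers Ẇ = 126.0 kW.
Extra = (COP − 1)·Ẇ = 1734 kW.

1730 kW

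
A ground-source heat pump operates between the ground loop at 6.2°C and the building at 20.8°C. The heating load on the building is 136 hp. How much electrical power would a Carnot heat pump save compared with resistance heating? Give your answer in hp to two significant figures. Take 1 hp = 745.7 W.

130 hp

In absolute terms T_C = 279.35 K and T_H = 293.95 K, so ΔT = 14.60 K.
COP_Carnot = T_H/ΔT = 293.95/14.60 = 20.13.
Resistance heating needs Ẇ_res = Q̇_H = 136.0 hp; the reversible heat pump needs only Ẇ_hp = Q̇_H/COP = 6.755 hp.
Saving = 136.0 − 6.755 = 129.2 hp.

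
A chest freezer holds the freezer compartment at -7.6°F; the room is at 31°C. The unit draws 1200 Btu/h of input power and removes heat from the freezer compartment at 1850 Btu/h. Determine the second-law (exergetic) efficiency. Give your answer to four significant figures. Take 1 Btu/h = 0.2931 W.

COP_actual = Q̇_C/Ẇ = 1850/1200 = 1.542.
In absolute terms T_C = 251.15 K and T_H = 304.15 K, so ΔT = 53.00 K.
COP_Carnot = T_C/ΔT = 251.15/53.00 = 4.739.
η_II = COP_actual/COP_Carnot = 1.542/4.739 = 0.3253.

0.3253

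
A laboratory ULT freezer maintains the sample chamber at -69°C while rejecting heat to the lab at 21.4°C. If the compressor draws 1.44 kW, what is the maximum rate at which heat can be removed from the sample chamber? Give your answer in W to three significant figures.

In absolute terms T_C = 204.15 K and T_H = 294.55 K, so ΔT = 90.40 K.
COP_Carnot = T_C/ΔT = 204.15/90.40 = 2.258.
Q̇_max = COP_Carnot × Ẇ = 2.258 × 1.440 kW = 3.252 kW = 3252 W.

3250 W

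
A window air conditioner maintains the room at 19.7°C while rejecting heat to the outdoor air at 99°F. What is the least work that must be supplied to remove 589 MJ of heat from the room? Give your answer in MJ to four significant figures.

In absolute terms T_C = 292.85 K and T_H = 310.37 K, so ΔT = 17.52 K.
The reversible limit is COP_R = T_C/ΔT = 16.71, so W_min = Q_C/COP = Q_C·ΔT/T_C.
W_min = 589.0 × 17.52/292.85 = 35.24 MJ.

35.24 MJ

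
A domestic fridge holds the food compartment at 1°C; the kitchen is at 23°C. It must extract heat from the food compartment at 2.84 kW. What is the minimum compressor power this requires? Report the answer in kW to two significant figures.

In absolute terms T_C = 274.15 K and T_H = 296.15 K, so ΔT = 22.00 K.
COP_Carnot = T_C/ΔT = 274.15/22.00 = 12.46.
Ẇ_min = Q̇/COP_Carnot = 2.840/12.46 = 0.2279 kW.

0.23 kW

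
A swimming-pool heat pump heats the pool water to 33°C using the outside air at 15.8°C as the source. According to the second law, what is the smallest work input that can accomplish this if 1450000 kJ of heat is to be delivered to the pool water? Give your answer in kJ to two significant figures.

81000 kJ

In absolute terms T_C = 288.95 K and T_H = 306.15 K, so ΔT = 17.20 K.
The reversible limit is COP_HP = T_H/ΔT = 17.80, so W_min = Q_H/COP = Q_H·ΔT/T_H.
W_min = 1450000 × 17.20/306.15 = 81460 kJ.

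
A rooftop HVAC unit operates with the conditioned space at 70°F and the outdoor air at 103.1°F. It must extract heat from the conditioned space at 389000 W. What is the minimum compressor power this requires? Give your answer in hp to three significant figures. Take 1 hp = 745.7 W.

In absolute terms T_C = 294.26 K and T_H = 312.65 K, so ΔT = 18.39 K.
COP_Carnot = T_C/ΔT = 294.26/18.39 = 16.00.
Ẇ_min = Q̇/COP_Carnot = 389000/16.00 = 24310 W = 32.60 hp.

32.6 hp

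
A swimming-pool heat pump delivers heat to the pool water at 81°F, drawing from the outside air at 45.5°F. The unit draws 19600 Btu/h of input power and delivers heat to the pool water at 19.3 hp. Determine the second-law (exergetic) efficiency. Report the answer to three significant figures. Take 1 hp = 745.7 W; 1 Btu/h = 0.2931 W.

Converting, Q̇_H = 19.30 hp = 49100 Btu/h, so COP_actual = Q̇_H/Ẇ = 49100/19600 = 2.505.
In absolute terms T_C = 280.65 K and T_H = 300.37 K, so ΔT = 19.72 K.
COP_Carnot = T_H/ΔT = 300.37/19.72 = 15.23.
η_II = COP_actual/COP_Carnot = 2.505/15.23 = 0.1645.

0.164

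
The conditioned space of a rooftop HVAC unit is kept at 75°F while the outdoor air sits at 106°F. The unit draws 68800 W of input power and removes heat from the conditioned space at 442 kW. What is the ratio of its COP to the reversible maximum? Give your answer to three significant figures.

Converting, Q̇_C = 442.0 kW = 442000 W, so COP_actual = Q̇_C/Ẇ = 442000/68800 = 6.424.
In absolute terms T_C = 297.04 K and T_H = 314.26 K, so ΔT = 17.22 K.
COP_Carnot = T_C/ΔT = 297.04/17.22 = 17.25.
η_II = COP_actual/COP_Carnot = 6.424/17.25 = 0.3725.

0.372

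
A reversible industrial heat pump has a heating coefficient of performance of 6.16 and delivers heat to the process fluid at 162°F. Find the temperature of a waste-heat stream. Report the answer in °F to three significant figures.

COP_HP = T_H/(T_H − T_C) gives T_H − T_C = T_H/COP.
With T_H = 345.37 K, T_C = 345.37 × (1 − 1/6.16) = 289.31 K.
Converting, 289.31 K = 61.08°F.

61.1 °F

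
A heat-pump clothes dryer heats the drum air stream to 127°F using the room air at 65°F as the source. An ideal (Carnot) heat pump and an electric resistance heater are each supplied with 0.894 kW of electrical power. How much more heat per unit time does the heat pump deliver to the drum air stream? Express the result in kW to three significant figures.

In absolute terms T_C = 291.48 K and T_H = 325.93 K, so ΔT = 34.44 K.
COP_Carnot = T_H/ΔT = 325.93/34.44 = 9.462.
The heat pump delivers Q̇_H = COP × Ẇ = 8.459 kW; the resistance heater delivers Ẇ = 0.8940 kW.
Extra = (COP − 1)·Ẇ = 7.565 kW.

7.57 kW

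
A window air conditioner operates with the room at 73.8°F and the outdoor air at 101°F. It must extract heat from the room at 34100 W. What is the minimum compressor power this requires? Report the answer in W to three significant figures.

In absolute terms T_C = 296.37 K and T_H = 311.48 K, so ΔT = 15.11 K.
COP_Carnot = T_C/ΔT = 296.37/15.11 = 19.61.
Ẇ_min = Q̇/COP_Carnot = 34100/19.61 = 1739 W.

1740 W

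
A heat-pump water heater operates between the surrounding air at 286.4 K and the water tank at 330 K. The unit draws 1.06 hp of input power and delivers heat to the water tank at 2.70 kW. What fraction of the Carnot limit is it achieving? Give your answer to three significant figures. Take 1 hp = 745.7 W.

Converting, Q̇_H = 2.700 kW = 3.621 hp, so COP_actual = Q̇_H/Ẇ = 3.621/1.060 = 3.416.
The reservoir spacing is ΔT = 330 − 286.4 = 43.60 K.
COP_Carnot = T_H/ΔT = 330.00/43.60 = 7.569.
η_II = COP_actual/COP_Carnot = 3.416/7.569 = 0.4513.

0.451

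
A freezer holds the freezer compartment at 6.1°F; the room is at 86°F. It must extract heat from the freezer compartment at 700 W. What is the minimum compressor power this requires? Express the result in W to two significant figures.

120 W

In absolute terms T_C = 258.76 K and T_H = 303.15 K, so ΔT = 44.39 K.
COP_Carnot = T_C/ΔT = 258.76/44.39 = 5.829.
Ẇ_min = Q̇/COP_Carnot = 700.0/5.829 = 120.1 W.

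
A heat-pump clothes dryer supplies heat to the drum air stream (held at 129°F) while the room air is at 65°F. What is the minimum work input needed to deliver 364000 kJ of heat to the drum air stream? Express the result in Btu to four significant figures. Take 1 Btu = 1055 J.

37510 Btu

In absolute terms T_C = 291.48 K and T_H = 327.04 K, so ΔT = 35.56 K.
The reversible limit is COP_HP = T_H/ΔT = 9.198, so W_min = Q_H/COP = Q_H·ΔT/T_H.
W_min = 364000 × 35.56/327.04 = 39570 kJ = 37510 Btu.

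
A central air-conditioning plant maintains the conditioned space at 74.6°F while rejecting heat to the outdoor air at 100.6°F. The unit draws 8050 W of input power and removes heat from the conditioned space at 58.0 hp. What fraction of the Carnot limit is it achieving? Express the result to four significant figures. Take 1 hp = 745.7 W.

0.2615

Converting, Q̇_C = 58.00 hp = 43250 W, so COP_actual = Q̇_C/Ẇ = 43250/8050 = 5.373.
In absolute terms T_C = 296.82 K and T_H = 311.26 K, so ΔT = 14.44 K.
COP_Carnot = T_C/ΔT = 296.82/14.44 = 20.55.
η_II = COP_actual/COP_Carnot = 5.373/20.55 = 0.2615.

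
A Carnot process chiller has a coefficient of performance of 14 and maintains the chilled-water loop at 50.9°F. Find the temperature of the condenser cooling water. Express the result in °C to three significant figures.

30.8 °C

COP_R = T_C/(T_H − T_C) gives T_H − T_C = T_C/COP.
With T_C = 283.65 K, T_H = 283.65 × (1 + 1/14) = 303.91 K.
Converting, 303.91 K = 30.76°C.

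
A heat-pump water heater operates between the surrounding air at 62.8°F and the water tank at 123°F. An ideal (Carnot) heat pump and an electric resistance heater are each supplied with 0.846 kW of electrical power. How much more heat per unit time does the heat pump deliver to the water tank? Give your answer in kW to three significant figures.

In absolute terms T_C = 290.26 K and T_H = 323.71 K, so ΔT = 33.44 K.
COP_Carnot = T_H/ΔT = 323.71/33.44 = 9.679.
The heat pump delivers Q̇_H = COP × Ẇ = 8.188 kW; the resistance heater delivers Ẇ = 0.8460 kW.
Extra = (COP − 1)·Ẇ = 7.342 kW.

7.34 kW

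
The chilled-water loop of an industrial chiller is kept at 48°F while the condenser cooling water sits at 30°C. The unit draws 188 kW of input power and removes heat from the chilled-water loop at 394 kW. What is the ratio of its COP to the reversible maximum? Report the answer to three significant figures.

COP_actual = Q̇_C/Ẇ = 394.0/188.0 = 2.096.
In absolute terms T_C = 282.04 K and T_H = 303.15 K, so ΔT = 21.11 K.
COP_Carnot = T_C/ΔT = 282.04/21.11 = 13.36.
η_II = COP_actual/COP_Carnot = 2.096/13.36 = 0.1569.

0.157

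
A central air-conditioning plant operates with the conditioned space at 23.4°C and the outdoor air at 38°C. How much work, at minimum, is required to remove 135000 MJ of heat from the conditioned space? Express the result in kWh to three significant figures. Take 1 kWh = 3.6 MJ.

1850 kWh

In absolute terms T_C = 296.55 K and T_H = 311.15 K, so ΔT = 14.60 K.
The reversible limit is COP_R = T_C/ΔT = 20.31, so W_min = Q_C/COP = Q_C·ΔT/T_C.
W_min = 135000 × 14.60/296.55 = 6646 MJ = 1846 kWh.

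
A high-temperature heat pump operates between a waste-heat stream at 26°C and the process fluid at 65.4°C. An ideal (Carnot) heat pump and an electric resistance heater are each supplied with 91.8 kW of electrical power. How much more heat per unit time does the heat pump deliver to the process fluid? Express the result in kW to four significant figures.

697.0 kW

In absolute terms T_C = 299.15 K and T_H = 338.55 K, so ΔT = 39.40 K.
COP_Carnot = T_H/ΔT = 338.55/39.40 = 8.593.
The heat pump delivers Q̇_H = COP × Ẇ = 788.8 kW; the resistance heater delivers Ẇ = 91.80 kW.
Extra = (COP − 1)·Ẇ = 697.0 kW.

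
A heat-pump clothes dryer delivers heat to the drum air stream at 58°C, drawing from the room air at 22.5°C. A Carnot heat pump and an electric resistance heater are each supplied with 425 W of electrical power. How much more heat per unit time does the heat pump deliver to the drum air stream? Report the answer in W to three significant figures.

In absolute terms T_C = 295.65 K and T_H = 331.15 K, so ΔT = 35.50 K.
COP_Carnot = T_H/ΔT = 331.15/35.50 = 9.328.
The heat pump delivers Q̇_H = COP × Ẇ = 3964 W; the resistance heater delivers Ẇ = 425.0 W.
Extra = (COP − 1)·Ẇ = 3539 W.

3540 W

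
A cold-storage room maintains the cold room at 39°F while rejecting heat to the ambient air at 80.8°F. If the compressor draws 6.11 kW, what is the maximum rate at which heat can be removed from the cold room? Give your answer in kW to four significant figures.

In absolute terms T_C = 277.04 K and T_H = 300.26 K, so ΔT = 23.22 K.
COP_Carnot = T_C/ΔT = 277.04/23.22 = 11.93.
Q̇_max = COP_Carnot × Ẇ = 11.93 × 6.110 kW = 72.89 kW.

72.89 kW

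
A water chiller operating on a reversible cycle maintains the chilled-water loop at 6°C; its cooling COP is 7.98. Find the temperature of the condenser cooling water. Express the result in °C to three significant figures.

COP_R = T_C/(T_H − T_C) gives T_H − T_C = T_C/COP.
With T_C = 279.15 K, T_H = 279.15 × (1 + 1/7.98) = 314.13 K.
Converting, 314.13 K = 40.98°C.

41.0 °C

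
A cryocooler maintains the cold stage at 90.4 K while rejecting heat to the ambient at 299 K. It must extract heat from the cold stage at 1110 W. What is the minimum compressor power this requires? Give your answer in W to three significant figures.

The reservoir spacing is ΔT = 299 − 90.4 = 208.6 K.
COP_Carnot = T_C/ΔT = 90.40/208.6 = 0.4334.
Ẇ_min = Q̇/COP_Carnot = 1110/0.4334 = 2561 W.

2560 W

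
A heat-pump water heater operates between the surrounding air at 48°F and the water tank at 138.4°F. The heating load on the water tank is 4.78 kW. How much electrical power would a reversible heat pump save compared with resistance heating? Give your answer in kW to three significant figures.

In absolute terms T_C = 282.04 K and T_H = 332.26 K, so ΔT = 50.22 K.
COP_Carnot = T_H/ΔT = 332.26/50.22 = 6.616.
Resistance heating needs Ẇ_res = Q̇_H = 4.780 kW; the reversible heat pump needs only Ẇ_hp = Q̇_H/COP = 0.7225 kW.
Saving = 4.780 − 0.7225 = 4.057 kW.

4.06 kW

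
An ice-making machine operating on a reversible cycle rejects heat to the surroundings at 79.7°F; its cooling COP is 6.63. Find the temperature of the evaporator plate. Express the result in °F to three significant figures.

For a Carnot refrigerator COP_R = T_C/(T_H − T_C), so T_C = COP·T_H/(1 + COP).
With T_H = 299.65 K, T_C = 6.63 × 299.65/7.630 = 260.38 K.
Converting, 260.38 K = 9.01°F.

9.01 °F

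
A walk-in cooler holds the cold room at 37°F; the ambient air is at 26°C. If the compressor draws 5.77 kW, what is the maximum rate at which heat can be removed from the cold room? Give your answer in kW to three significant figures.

68.6 kW

In absolute terms T_C = 275.93 K and T_H = 299.15 K, so ΔT = 23.22 K.
COP_Carnot = T_C/ΔT = 275.93/23.22 = 11.88.
Q̇_max = COP_Carnot × Ẇ = 11.88 × 5.770 kW = 68.56 kW.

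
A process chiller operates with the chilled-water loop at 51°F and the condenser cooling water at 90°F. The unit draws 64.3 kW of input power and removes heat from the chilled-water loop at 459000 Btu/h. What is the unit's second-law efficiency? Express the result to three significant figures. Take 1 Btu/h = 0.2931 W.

Converting, Q̇_C = 459000 Btu/h = 134.5 kW, so COP_actual = Q̇_C/Ẇ = 134.5/64.30 = 2.092.
In absolute terms T_C = 283.71 K and T_H = 305.37 K, so ΔT = 21.67 K.
COP_Carnot = T_C/ΔT = 283.71/21.67 = 13.09.
η_II = COP_actual/COP_Carnot = 2.092/13.09 = 0.1598.

0.160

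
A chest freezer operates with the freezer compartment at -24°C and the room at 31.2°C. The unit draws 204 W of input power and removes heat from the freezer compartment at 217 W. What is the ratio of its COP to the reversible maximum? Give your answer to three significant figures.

0.236

COP_actual = Q̇_C/Ẇ = 217.0/204.0 = 1.064.
In absolute terms T_C = 249.15 K and T_H = 304.35 K, so ΔT = 55.20 K.
COP_Carnot = T_C/ΔT = 249.15/55.20 = 4.514.
η_II = COP_actual/COP_Carnot = 1.064/4.514 = 0.2357.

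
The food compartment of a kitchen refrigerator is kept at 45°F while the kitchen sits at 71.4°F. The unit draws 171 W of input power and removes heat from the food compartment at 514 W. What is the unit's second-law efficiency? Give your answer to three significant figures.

COP_actual = Q̇_C/Ẇ = 514.0/171.0 = 3.006.
In absolute terms T_C = 280.37 K and T_H = 295.04 K, so ΔT = 14.67 K.
COP_Carnot = T_C/ΔT = 280.37/14.67 = 19.12.
η_II = COP_actual/COP_Carnot = 3.006/19.12 = 0.1572.

0.157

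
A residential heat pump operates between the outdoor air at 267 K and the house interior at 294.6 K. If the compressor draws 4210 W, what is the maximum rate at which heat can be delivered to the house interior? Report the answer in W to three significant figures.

The reservoir spacing is ΔT = 294.6 − 267 = 27.60 K.
COP_Carnot = T_H/ΔT = 294.60/27.60 = 10.67.
Q̇_max = COP_Carnot × Ẇ = 10.67 × 4210 W = 44940 W.

44900 W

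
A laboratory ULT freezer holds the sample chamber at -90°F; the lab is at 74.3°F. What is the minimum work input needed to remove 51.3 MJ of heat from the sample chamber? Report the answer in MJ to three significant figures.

In absolute terms T_C = 205.37 K and T_H = 296.65 K, so ΔT = 91.28 K.
The reversible limit is COP_R = T_C/ΔT = 2.250, so W_min = Q_C/COP = Q_C·ΔT/T_C.
W_min = 51.30 × 91.28/205.37 = 22.80 MJ.

22.8 MJ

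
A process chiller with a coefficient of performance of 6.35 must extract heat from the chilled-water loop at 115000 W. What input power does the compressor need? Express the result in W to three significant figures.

Ẇ = Q̇_C/COP = 115000/6.35 = 18110 W.

18100 W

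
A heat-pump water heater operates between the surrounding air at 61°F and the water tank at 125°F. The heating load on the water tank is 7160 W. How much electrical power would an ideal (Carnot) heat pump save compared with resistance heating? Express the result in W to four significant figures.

In absolute terms T_C = 289.26 K and T_H = 324.82 K, so ΔT = 35.56 K.
COP_Carnot = T_H/ΔT = 324.82/35.56 = 9.135.
Resistance heating needs Ẇ_res = Q̇_H = 7160 W; the reversible heat pump needs only Ẇ_hp = Q̇_H/COP = 783.8 W.
Saving = 7160 − 783.8 = 6376 W.

6376 W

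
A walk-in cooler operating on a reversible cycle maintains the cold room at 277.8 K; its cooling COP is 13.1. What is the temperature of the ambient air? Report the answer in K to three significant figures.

COP_R = T_C/(T_H − T_C) gives T_H − T_C = T_C/COP.
With T_C = 277.80 K, T_H = 277.80 × (1 + 1/13.1) = 299.01 K.

299 K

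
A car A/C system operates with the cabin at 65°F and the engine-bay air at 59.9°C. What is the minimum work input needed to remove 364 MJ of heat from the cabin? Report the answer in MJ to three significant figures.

In absolute terms T_C = 291.48 K and T_H = 333.05 K, so ΔT = 41.57 K.
The reversible limit is COP_R = T_C/ΔT = 7.012, so W_min = Q_C/COP = Q_C·ΔT/T_C.
W_min = 364.0 × 41.57/291.48 = 51.91 MJ.

51.9 MJ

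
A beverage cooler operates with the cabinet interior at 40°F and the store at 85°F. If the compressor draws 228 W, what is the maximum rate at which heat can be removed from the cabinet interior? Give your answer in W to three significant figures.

In absolute terms T_C = 277.59 K and T_H = 302.59 K, so ΔT = 25.00 K.
COP_Carnot = T_C/ΔT = 277.59/25.00 = 11.10.
Q̇_max = COP_Carnot × Ẇ = 11.10 × 228.0 W = 2532 W.

2530 W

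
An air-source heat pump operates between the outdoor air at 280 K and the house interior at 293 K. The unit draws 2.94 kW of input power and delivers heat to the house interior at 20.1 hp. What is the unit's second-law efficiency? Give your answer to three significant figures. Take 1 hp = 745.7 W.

Converting, Q̇_H = 20.10 hp = 14.99 kW, so COP_actual = Q̇_H/Ẇ = 14.99/2.940 = 5.098.
The reservoir spacing is ΔT = 293 − 280 = 13.00 K.
COP_Carnot = T_H/ΔT = 293.00/13.00 = 22.54.
η_II = COP_actual/COP_Carnot = 5.098/22.54 = 0.2262.

0.226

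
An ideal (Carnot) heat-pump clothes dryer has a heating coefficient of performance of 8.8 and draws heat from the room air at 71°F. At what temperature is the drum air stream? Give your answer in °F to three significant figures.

COP_HP = T_H/(T_H − T_C) rearranges to T_H = COP·T_C/(COP − 1).
With T_C = 294.82 K, T_H = 8.8 × 294.82/7.800 = 332.61 K.
Converting, 332.61 K = 139.03°F.

139 °F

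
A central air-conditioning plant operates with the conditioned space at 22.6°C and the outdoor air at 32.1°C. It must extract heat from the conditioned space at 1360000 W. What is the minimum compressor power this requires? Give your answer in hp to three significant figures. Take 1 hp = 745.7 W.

58.6 hp

In absolute terms T_C = 295.75 K and T_H = 305.25 K, so ΔT = 9.500 K.
COP_Carnot = T_C/ΔT = 295.75/9.500 = 31.13.
Ẇ_min = Q̇/COP_Carnot = 1360000/31.13 = 43690 W = 58.58 hp.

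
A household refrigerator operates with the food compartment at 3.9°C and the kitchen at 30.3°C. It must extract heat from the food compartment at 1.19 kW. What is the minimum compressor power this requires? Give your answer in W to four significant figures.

In absolute terms T_C = 277.05 K and T_H = 303.45 K, so ΔT = 26.40 K.
COP_Carnot = T_C/ΔT = 277.05/26.40 = 10.49.
Ẇ_min = Q̇/COP_Carnot = 1.190/10.49 = 0.1134 kW = 113.4 W.

113.4 W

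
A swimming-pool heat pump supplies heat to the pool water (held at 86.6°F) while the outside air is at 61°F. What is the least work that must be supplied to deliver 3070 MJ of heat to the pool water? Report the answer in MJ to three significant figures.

In absolute terms T_C = 289.26 K and T_H = 303.48 K, so ΔT = 14.22 K.
The reversible limit is COP_HP = T_H/ΔT = 21.34, so W_min = Q_H/COP = Q_H·ΔT/T_H.
W_min = 3070 × 14.22/303.48 = 143.9 MJ.

144 MJ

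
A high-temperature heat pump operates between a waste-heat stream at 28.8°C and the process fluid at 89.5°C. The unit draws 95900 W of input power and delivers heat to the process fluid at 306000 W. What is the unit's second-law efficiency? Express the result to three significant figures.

COP_actual = Q̇_H/Ẇ = 306000/95900 = 3.191.
In absolute terms T_C = 301.95 K and T_H = 362.65 K, so ΔT = 60.70 K.
COP_Carnot = T_H/ΔT = 362.65/60.70 = 5.974.
η_II = COP_actual/COP_Carnot = 3.191/5.974 = 0.5341.

0.534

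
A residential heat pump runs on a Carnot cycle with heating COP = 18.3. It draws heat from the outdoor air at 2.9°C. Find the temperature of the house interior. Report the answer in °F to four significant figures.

65.94 °F

COP_HP = T_H/(T_H − T_C) rearranges to T_H = COP·T_C/(COP − 1).
With T_C = 276.05 K, T_H = 18.3 × 276.05/17.30 = 292.01 K.
Converting, 292.01 K = 65.94°F.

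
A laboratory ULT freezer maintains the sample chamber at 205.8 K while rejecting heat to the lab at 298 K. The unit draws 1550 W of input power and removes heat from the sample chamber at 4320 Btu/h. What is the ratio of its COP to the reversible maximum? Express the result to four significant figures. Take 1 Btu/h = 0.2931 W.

0.3660

Converting, Q̇_C = 4320 Btu/h = 1266 W, so COP_actual = Q̇_C/Ẇ = 1266/1550 = 0.8169.
The reservoir spacing is ΔT = 298 − 205.8 = 92.20 K.
COP_Carnot = T_C/ΔT = 205.80/92.20 = 2.232.
η_II = COP_actual/COP_Carnot = 0.8169/2.232 = 0.3660.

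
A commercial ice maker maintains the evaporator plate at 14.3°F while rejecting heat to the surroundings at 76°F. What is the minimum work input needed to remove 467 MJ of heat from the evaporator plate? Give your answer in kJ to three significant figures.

60800 kJ

In absolute terms T_C = 263.32 K and T_H = 297.59 K, so ΔT = 34.28 K.
The reversible limit is COP_R = T_C/ΔT = 7.682, so W_min = Q_C/COP = Q_C·ΔT/T_C.
W_min = 467.0 × 34.28/263.32 = 60.79 MJ = 60790 kJ.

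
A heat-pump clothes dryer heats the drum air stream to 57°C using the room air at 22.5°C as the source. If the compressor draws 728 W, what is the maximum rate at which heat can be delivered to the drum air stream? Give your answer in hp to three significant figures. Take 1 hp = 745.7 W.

In absolute terms T_C = 295.65 K and T_H = 330.15 K, so ΔT = 34.50 K.
COP_Carnot = T_H/ΔT = 330.15/34.50 = 9.570.
Q̇_max = COP_Carnot × Ẇ = 9.570 × 728.0 W = 6967 W = 9.342 hp.

9.34 hp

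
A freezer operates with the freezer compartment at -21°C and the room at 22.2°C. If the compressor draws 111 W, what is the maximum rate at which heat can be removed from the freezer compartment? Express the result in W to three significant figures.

648 W

In absolute terms T_C = 252.15 K and T_H = 295.35 K, so ΔT = 43.20 K.
COP_Carnot = T_C/ΔT = 252.15/43.20 = 5.837.
Q̇_max = COP_Carnot × Ẇ = 5.837 × 111.0 W = 647.9 W.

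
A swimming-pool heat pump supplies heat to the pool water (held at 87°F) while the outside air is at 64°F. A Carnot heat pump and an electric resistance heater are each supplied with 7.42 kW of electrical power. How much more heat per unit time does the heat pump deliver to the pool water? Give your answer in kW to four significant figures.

In absolute terms T_C = 290.93 K and T_H = 303.71 K, so ΔT = 12.78 K.
COP_Carnot = T_H/ΔT = 303.71/12.78 = 23.77.
The heat pump delivers Q̇_H = COP × Ẇ = 176.4 kW; the resistance heater delivers Ẇ = 7.420 kW.
Extra = (COP − 1)·Ẇ = 168.9 kW.

168.9 kW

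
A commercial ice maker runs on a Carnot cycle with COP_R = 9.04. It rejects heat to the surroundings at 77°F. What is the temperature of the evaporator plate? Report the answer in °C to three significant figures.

-4.70 °C

For a Carnot refrigerator COP_R = T_C/(T_H − T_C), so T_C = COP·T_H/(1 + COP).
With T_H = 298.15 K, T_C = 9.04 × 298.15/10.04 = 268.45 K.
Converting, 268.45 K = -4.70°C.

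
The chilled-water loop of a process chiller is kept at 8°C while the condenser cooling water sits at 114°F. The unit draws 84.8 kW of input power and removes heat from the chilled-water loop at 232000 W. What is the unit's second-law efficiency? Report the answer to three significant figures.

Converting, Q̇_C = 232000 W = 232.0 kW, so COP_actual = Q̇_C/Ẇ = 232.0/84.80 = 2.736.
In absolute terms T_C = 281.15 K and T_H = 318.71 K, so ΔT = 37.56 K.
COP_Carnot = T_C/ΔT = 281.15/37.56 = 7.486.
η_II = COP_actual/COP_Carnot = 2.736/7.486 = 0.3655.

0.365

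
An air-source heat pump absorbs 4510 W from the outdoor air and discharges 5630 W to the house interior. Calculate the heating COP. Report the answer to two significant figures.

5.0

The first law gives Q̇_H = Q̇_C + Ẇ, so the three rates are Q̇_C = 4510, Q̇_H = 5630, Ẇ = 1120 W.
COP_HP = Q̇_H/Ẇ = 5630/1120 = 5.027.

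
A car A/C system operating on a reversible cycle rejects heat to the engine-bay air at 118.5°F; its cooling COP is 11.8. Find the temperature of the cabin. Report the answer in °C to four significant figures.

22.96 °C

For a Carnot refrigerator COP_R = T_C/(T_H − T_C), so T_C = COP·T_H/(1 + COP).
With T_H = 321.21 K, T_C = 11.8 × 321.21/12.80 = 296.11 K.
Converting, 296.11 K = 22.96°C.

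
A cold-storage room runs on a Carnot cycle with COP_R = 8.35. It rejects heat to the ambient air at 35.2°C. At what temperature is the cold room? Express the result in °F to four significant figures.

36.00 °F

For a Carnot refrigerator COP_R = T_C/(T_H − T_C), so T_C = COP·T_H/(1 + COP).
With T_H = 308.35 K, T_C = 8.35 × 308.35/9.350 = 275.37 K.
Converting, 275.37 K = 36.00°F.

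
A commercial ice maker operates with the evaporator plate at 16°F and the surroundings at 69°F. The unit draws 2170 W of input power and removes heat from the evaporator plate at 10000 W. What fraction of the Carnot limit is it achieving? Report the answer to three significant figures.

0.513

COP_actual = Q̇_C/Ẇ = 10000/2170 = 4.608.
In absolute terms T_C = 264.26 K and T_H = 293.71 K, so ΔT = 29.44 K.
COP_Carnot = T_C/ΔT = 264.26/29.44 = 8.975.
η_II = COP_actual/COP_Carnot = 4.608/8.975 = 0.5135.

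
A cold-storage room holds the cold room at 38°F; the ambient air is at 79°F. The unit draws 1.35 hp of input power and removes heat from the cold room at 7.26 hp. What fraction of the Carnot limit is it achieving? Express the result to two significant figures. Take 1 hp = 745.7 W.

0.44

COP_actual = Q̇_C/Ẇ = 7.260/1.350 = 5.378.
In absolute terms T_C = 276.48 K and T_H = 299.26 K, so ΔT = 22.78 K.
COP_Carnot = T_C/ΔT = 276.48/22.78 = 12.14.
η_II = COP_actual/COP_Carnot = 5.378/12.14 = 0.4430.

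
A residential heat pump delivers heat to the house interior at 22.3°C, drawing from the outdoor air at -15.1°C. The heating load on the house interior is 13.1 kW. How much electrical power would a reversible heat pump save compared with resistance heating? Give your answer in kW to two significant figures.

In absolute terms T_C = 258.05 K and T_H = 295.45 K, so ΔT = 37.40 K.
COP_Carnot = T_H/ΔT = 295.45/37.40 = 7.900.
Resistance heating needs Ẇ_res = Q̇_H = 13.10 kW; the reversible heat pump needs only Ẇ_hp = Q̇_H/COP = 1.658 kW.
Saving = 13.10 − 1.658 = 11.44 kW.

11 kW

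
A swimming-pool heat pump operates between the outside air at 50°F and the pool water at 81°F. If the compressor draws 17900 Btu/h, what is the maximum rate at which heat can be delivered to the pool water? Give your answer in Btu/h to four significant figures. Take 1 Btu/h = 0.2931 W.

312200 Btu/h

In absolute terms T_C = 283.15 K and T_H = 300.37 K, so ΔT = 17.22 K.
COP_Carnot = T_H/ΔT = 300.37/17.22 = 17.44.
Q̇_max = COP_Carnot × Ẇ = 17.44 × 17900 Btu/h = 312200 Btu/h.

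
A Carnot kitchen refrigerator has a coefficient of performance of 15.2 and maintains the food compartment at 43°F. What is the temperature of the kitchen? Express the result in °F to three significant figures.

COP_R = T_C/(T_H − T_C) gives T_H − T_C = T_C/COP.
With T_C = 279.26 K, T_H = 279.26 × (1 + 1/15.2) = 297.63 K.
Converting, 297.63 K = 76.07°F.

76.1 °F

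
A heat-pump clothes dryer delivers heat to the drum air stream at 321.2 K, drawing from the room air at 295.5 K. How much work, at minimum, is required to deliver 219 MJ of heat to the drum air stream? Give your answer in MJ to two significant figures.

The reservoir spacing is ΔT = 321.2 − 295.5 = 25.70 K.
The reversible limit is COP_HP = T_H/ΔT = 12.50, so W_min = Q_H/COP = Q_H·ΔT/T_H.
W_min = 219.0 × 25.70/321.20 = 17.52 MJ.

18 MJ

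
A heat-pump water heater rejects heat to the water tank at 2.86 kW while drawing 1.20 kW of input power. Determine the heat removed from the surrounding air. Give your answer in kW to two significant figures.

For a cyclic device the first law requires Q̇_H = Q̇_C + Ẇ.
Q̇_C = Q̇_H − Ẇ = 1.660 kW.

1.7 kW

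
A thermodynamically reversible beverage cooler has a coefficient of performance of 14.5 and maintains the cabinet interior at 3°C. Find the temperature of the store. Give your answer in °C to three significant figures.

22.0 °C

COP_R = T_C/(T_H − T_C) gives T_H − T_C = T_C/COP.
With T_C = 276.15 K, T_H = 276.15 × (1 + 1/14.5) = 295.19 K.
Converting, 295.19 K = 22.04°C.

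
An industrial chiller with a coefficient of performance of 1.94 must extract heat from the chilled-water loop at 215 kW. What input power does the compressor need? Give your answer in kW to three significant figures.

Ẇ = Q̇_C/COP = 215.0/1.94 = 110.8 kW.

111 kW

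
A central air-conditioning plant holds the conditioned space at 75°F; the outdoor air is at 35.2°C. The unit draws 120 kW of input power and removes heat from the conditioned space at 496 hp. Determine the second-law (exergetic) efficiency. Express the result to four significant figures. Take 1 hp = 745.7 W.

0.1174

Converting, Q̇_C = 496.0 hp = 369.9 kW, so COP_actual = Q̇_C/Ẇ = 369.9/120.0 = 3.082.
In absolute terms T_C = 297.04 K and T_H = 308.35 K, so ΔT = 11.31 K.
COP_Carnot = T_C/ΔT = 297.04/11.31 = 26.26.
η_II = COP_actual/COP_Carnot = 3.082/26.26 = 0.1174.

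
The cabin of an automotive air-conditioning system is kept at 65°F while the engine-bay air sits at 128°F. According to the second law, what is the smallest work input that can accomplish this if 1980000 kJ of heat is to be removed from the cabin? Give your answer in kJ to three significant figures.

238000 kJ

In absolute terms T_C = 291.48 K and T_H = 326.48 K, so ΔT = 35.00 K.
The reversible limit is COP_R = T_C/ΔT = 8.328, so W_min = Q_C/COP = Q_C·ΔT/T_C.
W_min = 1980000 × 35.00/291.48 = 237700 kJ.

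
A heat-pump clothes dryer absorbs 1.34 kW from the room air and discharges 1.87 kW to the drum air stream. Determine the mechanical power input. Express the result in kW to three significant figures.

0.530 kW

For a cyclic device the first law requires Q̇_H = Q̇_C + Ẇ.
Ẇ = Q̇_H − Q̇_C = 0.5300 kW.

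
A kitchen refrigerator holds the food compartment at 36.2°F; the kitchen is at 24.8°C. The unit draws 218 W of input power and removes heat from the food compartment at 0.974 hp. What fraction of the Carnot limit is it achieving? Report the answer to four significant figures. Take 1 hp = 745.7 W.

0.2717

Converting, Q̇_C = 0.9740 hp = 726.3 W, so COP_actual = Q̇_C/Ẇ = 726.3/218.0 = 3.332.
In absolute terms T_C = 275.48 K and T_H = 297.95 K, so ΔT = 22.47 K.
COP_Carnot = T_C/ΔT = 275.48/22.47 = 12.26.
η_II = COP_actual/COP_Carnot = 3.332/12.26 = 0.2717.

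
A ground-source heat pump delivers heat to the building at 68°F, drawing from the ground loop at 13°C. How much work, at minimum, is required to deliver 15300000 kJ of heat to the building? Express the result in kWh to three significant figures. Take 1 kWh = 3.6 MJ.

In absolute terms T_C = 286.15 K and T_H = 293.15 K, so ΔT = 7.000 K.
The reversible limit is COP_HP = T_H/ΔT = 41.88, so W_min = Q_H/COP = Q_H·ΔT/T_H.
W_min = 15300000 × 7.000/293.15 = 365300 kJ = 101.5 kWh.

101 kWh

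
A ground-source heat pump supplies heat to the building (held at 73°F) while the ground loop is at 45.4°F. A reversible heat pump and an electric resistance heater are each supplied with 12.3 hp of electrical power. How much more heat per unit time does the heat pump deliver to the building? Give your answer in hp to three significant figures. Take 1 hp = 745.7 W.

225 hp

In absolute terms T_C = 280.59 K and T_H = 295.93 K, so ΔT = 15.33 K.
COP_Carnot = T_H/ΔT = 295.93/15.33 = 19.30.
The heat pump delivers Q̇_H = COP × Ẇ = 237.4 hp; the resistance heater delivers Ẇ = 12.30 hp.
Extra = (COP − 1)·Ẇ = 225.1 hp.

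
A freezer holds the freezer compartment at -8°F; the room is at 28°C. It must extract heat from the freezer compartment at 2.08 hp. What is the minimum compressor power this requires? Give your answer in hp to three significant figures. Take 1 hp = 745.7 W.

0.416 hp

In absolute terms T_C = 250.93 K and T_H = 301.15 K, so ΔT = 50.22 K.
COP_Carnot = T_C/ΔT = 250.93/50.22 = 4.996.
Ẇ_min = Q̇/COP_Carnot = 2.080/4.996 = 0.4163 hp.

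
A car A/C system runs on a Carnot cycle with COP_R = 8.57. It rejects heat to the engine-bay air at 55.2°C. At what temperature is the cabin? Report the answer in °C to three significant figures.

20.9 °C

For a Carnot refrigerator COP_R = T_C/(T_H − T_C), so T_C = COP·T_H/(1 + COP).
With T_H = 328.35 K, T_C = 8.57 × 328.35/9.570 = 294.04 K.
Converting, 294.04 K = 20.89°C.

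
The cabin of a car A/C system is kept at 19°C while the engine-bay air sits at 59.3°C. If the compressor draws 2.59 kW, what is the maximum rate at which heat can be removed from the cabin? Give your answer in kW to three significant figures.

In absolute terms T_C = 292.15 K and T_H = 332.45 K, so ΔT = 40.30 K.
COP_Carnot = T_C/ΔT = 292.15/40.30 = 7.249.
Q̇_max = COP_Carnot × Ẇ = 7.249 × 2.590 kW = 18.78 kW.

18.8 kW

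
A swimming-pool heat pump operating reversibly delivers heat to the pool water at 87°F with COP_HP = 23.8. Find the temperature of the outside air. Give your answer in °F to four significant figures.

64.03 °F

COP_HP = T_H/(T_H − T_C) gives T_H − T_C = T_H/COP.
With T_H = 303.71 K, T_C = 303.71 × (1 − 1/23.8) = 290.94 K.
Converting, 290.94 K = 64.03°F.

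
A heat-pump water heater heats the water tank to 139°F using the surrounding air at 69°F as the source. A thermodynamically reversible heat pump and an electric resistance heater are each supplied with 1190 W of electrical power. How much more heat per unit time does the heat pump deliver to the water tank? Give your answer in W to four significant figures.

8987 W

In absolute terms T_C = 293.71 K and T_H = 332.59 K, so ΔT = 38.89 K.
COP_Carnot = T_H/ΔT = 332.59/38.89 = 8.552.
The heat pump delivers Q̇_H = COP × Ẇ = 10180 W; the resistance heater delivers Ẇ = 1190 W.
Extra = (COP − 1)·Ẇ = 8987 W.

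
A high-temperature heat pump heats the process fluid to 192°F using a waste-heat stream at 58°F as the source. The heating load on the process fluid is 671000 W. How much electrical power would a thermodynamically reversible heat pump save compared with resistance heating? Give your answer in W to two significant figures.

In absolute terms T_C = 287.59 K and T_H = 362.04 K, so ΔT = 74.44 K.
COP_Carnot = T_H/ΔT = 362.04/74.44 = 4.863.
Resistance heating needs Ẇ_res = Q̇_H = 671000 W; the reversible heat pump needs only Ẇ_hp = Q̇_H/COP = 138000 W.
Saving = 671000 − 138000 = 533000 W.

530000 W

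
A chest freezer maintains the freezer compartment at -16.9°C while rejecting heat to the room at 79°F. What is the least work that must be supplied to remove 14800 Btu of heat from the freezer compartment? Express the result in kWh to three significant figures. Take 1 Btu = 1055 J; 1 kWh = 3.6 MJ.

0.728 kWh

In absolute terms T_C = 256.25 K and T_H = 299.26 K, so ΔT = 43.01 K.
The reversible limit is COP_R = T_C/ΔT = 5.958, so W_min = Q_C/COP = Q_C·ΔT/T_C.
W_min = 14800 × 43.01/256.25 = 2484 Btu = 0.7280 kWh.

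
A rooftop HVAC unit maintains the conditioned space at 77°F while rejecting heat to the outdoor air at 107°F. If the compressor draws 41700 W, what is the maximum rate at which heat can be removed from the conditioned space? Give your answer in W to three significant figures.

In absolute terms T_C = 298.15 K and T_H = 314.82 K, so ΔT = 16.67 K.
COP_Carnot = T_C/ΔT = 298.15/16.67 = 17.89.
Q̇_max = COP_Carnot × Ẇ = 17.89 × 41700 W = 746000 W.

746000 W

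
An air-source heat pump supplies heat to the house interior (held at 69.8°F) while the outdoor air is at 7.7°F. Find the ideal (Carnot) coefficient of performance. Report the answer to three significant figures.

In absolute terms T_C = 259.65 K and T_H = 294.15 K, so ΔT = 34.50 K.
For a reversible cycle, COP_Carnot = T_H/ΔT = 294.15/34.50 = 8.526.

8.53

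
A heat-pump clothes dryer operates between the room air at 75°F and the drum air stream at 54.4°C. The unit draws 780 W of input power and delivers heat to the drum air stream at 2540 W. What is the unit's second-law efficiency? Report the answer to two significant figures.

COP_actual = Q̇_H/Ẇ = 2540/780.0 = 3.256.
In absolute terms T_C = 297.04 K and T_H = 327.55 K, so ΔT = 30.51 K.
COP_Carnot = T_H/ΔT = 327.55/30.51 = 10.74.
η_II = COP_actual/COP_Carnot = 3.256/10.74 = 0.3033.

0.30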